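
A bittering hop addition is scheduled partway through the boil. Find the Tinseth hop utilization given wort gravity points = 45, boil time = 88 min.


U = 1.65·0.000125^(GP/1000) · (1 − e^(−0.04·t))/4.15
bigness = 1.65·0.000125^(45/1000) = 1.1011
boil_factor = (1 − e^(−0.04·88))/4.15 = 0.2338
U = 1.1011 · 0.2338

0.2575


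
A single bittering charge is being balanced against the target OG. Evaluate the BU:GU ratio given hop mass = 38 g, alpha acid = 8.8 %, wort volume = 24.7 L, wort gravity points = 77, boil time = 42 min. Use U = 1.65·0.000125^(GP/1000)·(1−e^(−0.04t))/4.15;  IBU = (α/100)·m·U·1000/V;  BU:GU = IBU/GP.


U = 1.65·0.000125^(77/1000)·(1−e^(−0.04·42))/4.15 = 0.1619
IBU = (8.8/100)·38·0.1619·1000/24.7 = 21.9226
BU:GU = 21.9226/77

0.2847


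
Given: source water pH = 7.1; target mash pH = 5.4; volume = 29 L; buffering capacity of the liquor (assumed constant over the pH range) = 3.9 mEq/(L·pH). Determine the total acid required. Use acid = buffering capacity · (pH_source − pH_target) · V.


acid = 3.9 · (7.1 − 5.4) · 29

192.2700 mEq


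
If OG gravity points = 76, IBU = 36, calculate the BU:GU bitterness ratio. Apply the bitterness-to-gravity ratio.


BU:GU = IBU / OG_points
BU:GU = 36 / 76

0.4737


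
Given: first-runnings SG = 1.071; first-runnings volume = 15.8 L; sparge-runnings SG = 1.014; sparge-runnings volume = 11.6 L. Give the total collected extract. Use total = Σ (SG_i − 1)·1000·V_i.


first = (1.071 − 1)·1000·15.8 = 1121.8000
sparge = (1.014 − 1)·1000·11.6 = 162.4000
total = 1121.8000 + 162.4000

1284.2000 gravity·L


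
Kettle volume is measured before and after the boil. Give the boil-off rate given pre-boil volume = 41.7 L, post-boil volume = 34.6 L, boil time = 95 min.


rate = (V_pre − V_post) / (t_min/60)
rate = (41.7 − 34.6) / (95/60)

4.4842 L/hr


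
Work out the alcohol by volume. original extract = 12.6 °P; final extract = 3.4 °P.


SG = 259/(259 − P);  ABV = (OG − FG)·131.25
OG = 259/(259 − 12.6) = 1.0511
FG = 259/(259 − 3.4) = 1.0133
ABV = (1.0511 − 1.0133)·131.25

4.9658 % ABV


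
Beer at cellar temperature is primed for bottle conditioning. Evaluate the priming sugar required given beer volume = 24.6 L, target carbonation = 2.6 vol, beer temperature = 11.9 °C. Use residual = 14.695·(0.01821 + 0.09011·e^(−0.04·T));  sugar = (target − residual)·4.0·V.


residual = 14.695·(0.01821 + 0.09011·e^(−0.04·11.9)) = 1.0903
sugar = (2.6 − 1.0903)·4.0·24.6

148.5592 g


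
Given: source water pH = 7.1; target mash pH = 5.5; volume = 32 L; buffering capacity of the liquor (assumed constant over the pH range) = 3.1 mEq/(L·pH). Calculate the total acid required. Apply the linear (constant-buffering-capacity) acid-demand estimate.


acid = buffering capacity · (pH_source − pH_target) · V
acid = 3.1 · (7.1 − 5.5) · 32

158.7200 mEq


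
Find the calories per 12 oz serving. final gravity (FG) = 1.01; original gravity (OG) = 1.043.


ABW = (OG−FG)·131.25·0.79/FG;  °P = 259 − 259/SG (for OG→OE and FG→AE);  RE = 0.1808·OE + 0.8192·AE;  Cal = (6.9·ABW + 4·(RE−0.1))·FG·3.55
ABW = (1.043 − 1.01)·131.25·0.79/1.01 = 3.3878
OE = 259 − 259/1.043 = 10.6779 °P
AE = 259 − 259/1.01 = 2.5644 °P
RE = 0.1808·10.6779 + 0.8192·2.5644 = 4.0313 °P
Cal = (6.9·3.3878 + 4·(4.0313−0.1))·1.01·3.55

140.1966 kcal


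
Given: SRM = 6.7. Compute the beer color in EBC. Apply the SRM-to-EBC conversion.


EBC = SRM · 1.97
EBC = 6.7 · 1.97

13.1990 EBC


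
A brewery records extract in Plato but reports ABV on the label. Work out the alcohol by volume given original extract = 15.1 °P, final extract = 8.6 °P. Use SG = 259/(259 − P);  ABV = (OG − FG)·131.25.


OG = 259/(259 − 15.1) = 1.0619
FG = 259/(259 − 8.6) = 1.0343
ABV = (1.0619 − 1.0343)·131.25

3.6180 % ABV


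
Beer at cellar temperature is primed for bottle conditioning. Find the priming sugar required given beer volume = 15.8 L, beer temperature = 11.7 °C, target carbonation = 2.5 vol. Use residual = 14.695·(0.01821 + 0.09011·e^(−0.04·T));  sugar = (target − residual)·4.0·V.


residual = 14.695·(0.01821 + 0.09011·e^(−0.04·11.7)) = 1.0969
sugar = (2.5 − 1.0969)·4.0·15.8

88.6785 g


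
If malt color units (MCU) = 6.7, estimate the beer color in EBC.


SRM = 1.4922·MCU^0.6859;  EBC = SRM·1.97
SRM = 1.4922·6.7^0.6859 = 5.5009
EBC = 5.5009·1.97

10.8367 EBC


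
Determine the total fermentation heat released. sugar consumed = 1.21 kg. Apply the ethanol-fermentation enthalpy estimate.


Q = m_sugar · 590 kJ/kg
Q = 1.21 · 590

713.9000 kJ


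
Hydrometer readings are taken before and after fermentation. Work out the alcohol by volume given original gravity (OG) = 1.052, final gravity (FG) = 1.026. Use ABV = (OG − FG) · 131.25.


ABV = (1.052 − 1.026) · 131.25

3.4125 % ABV


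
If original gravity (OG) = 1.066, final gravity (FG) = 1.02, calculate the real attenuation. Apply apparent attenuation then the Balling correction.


AA = (OG−FG)/(OG−1)·100;  RA = AA·0.8192
AA = (1.066 − 1.02)/(1.066 − 1)·100 = 69.6970
RA = 69.6970·0.8192

57.0958 %


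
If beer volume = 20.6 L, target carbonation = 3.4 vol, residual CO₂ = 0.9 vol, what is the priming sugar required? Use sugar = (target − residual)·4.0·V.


sugar = (3.4 − 0.9)·4.0·20.6

206.0000 g


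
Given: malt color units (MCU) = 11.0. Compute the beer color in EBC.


SRM = 1.4922·MCU^0.6859;  EBC = SRM·1.97
SRM = 1.4922·11.0^0.6859 = 7.7289
EBC = 7.7289·1.97

15.2260 EBC


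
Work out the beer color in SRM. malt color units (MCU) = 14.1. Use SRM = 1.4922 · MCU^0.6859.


SRM = 1.4922 · 14.1^0.6859

9.1638 SRM


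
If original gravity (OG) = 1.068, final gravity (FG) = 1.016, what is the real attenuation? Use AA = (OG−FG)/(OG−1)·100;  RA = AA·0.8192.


AA = (1.068 − 1.016)/(1.068 − 1)·100 = 76.4706
RA = 76.4706·0.8192

62.6447 %


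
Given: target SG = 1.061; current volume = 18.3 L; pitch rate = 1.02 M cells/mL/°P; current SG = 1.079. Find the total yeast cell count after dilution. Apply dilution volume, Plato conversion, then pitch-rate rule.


V_w = V·((SG_c−1)/(SG_t−1)−1);  °P = 259 − 259/SG_t;  cells = rate·(V+V_w)·°P
V_w = 18.3·((1.079−1)/(1.061−1)−1) = 5.4000
V_final = 18.3 + 5.4000 = 23.7000
°P = 259 − 259/1.061 = 14.8907
cells = 1.02·23.7000·14.8907

359.9670 billion cells


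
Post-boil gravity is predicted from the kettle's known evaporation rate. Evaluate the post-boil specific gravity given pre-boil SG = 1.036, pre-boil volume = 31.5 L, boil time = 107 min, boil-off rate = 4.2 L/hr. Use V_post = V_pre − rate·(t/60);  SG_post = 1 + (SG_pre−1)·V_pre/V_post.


V_post = 31.5 − 4.2·(107/60) = 24.0100
SG_post = 1 + (1.036 − 1)·31.5/24.0100

1.0472


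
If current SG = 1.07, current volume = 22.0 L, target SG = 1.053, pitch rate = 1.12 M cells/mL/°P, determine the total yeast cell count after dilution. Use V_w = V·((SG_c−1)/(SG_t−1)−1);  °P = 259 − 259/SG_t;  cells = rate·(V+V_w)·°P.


V_w = 22.0·((1.07−1)/(1.053−1)−1) = 7.0566
V_final = 22.0 + 7.0566 = 29.0566
°P = 259 − 259/1.053 = 13.0361
cells = 1.12·29.0566·13.0361

424.2386 billion cells


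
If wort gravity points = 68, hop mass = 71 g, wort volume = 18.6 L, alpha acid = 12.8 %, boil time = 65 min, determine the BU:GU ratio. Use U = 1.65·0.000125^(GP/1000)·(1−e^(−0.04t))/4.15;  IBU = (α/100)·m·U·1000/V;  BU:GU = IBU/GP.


U = 1.65·0.000125^(68/1000)·(1−e^(−0.04·65))/4.15 = 0.1998
IBU = (12.8/100)·71·0.1998·1000/18.6 = 97.6031
BU:GU = 97.6031/68

1.4353


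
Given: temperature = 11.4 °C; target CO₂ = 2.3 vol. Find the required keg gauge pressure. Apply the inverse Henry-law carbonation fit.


psi = vols/(0.01821 + 0.09011·e^(−0.04·T)) − 14.695
psi = 2.3/(0.01821 + 0.09011·e^(−0.04·11.4)) − 14.695

15.8402 psi


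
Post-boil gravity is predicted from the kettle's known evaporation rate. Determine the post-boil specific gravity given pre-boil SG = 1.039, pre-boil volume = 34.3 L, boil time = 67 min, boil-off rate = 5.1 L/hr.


V_post = V_pre − rate·(t/60);  SG_post = 1 + (SG_pre−1)·V_pre/V_post
V_post = 34.3 − 5.1·(67/60) = 28.6050
SG_post = 1 + (1.039 − 1)·34.3/28.6050

1.0468


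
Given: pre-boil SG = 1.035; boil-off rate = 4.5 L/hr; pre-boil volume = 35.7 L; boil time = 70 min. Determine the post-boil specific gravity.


V_post = V_pre − rate·(t/60);  SG_post = 1 + (SG_pre−1)·V_pre/V_post
V_post = 35.7 − 4.5·(70/60) = 30.4500
SG_post = 1 + (1.035 − 1)·35.7/30.4500

1.0410


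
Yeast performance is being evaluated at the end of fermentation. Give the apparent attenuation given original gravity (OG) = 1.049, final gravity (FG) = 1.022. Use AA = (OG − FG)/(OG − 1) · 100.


AA = (1.049 − 1.022)/(1.049 − 1) · 100

55.1020 %


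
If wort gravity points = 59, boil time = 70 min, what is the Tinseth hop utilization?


U = 1.65·0.000125^(GP/1000) · (1 − e^(−0.04·t))/4.15
bigness = 1.65·0.000125^(59/1000) = 0.9710
boil_factor = (1 − e^(−0.04·70))/4.15 = 0.2263
U = 0.9710 · 0.2263

0.2197


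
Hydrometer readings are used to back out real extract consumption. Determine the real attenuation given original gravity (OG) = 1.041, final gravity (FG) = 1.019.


AA = (OG−FG)/(OG−1)·100;  RA = AA·0.8192
AA = (1.041 − 1.019)/(1.041 − 1)·100 = 53.6585
RA = 53.6585·0.8192

43.9571 %


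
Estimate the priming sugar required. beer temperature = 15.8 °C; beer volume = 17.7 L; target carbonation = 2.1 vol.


residual = 14.695·(0.01821 + 0.09011·e^(−0.04·T));  sugar = (target − residual)·4.0·V
residual = 14.695·(0.01821 + 0.09011·e^(−0.04·15.8)) = 0.9714
sugar = (2.1 − 0.9714)·4.0·17.7

79.9030 g


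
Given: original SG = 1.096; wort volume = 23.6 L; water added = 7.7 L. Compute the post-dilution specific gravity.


SG_new = 1 + (SG_old − 1)·V_old/(V_old + V_water)
pts = (1.096 − 1)·1000·23.6/(23.6 + 7.7) = 72.3834
SG_new = 1 + 72.3834/1000

1.0724


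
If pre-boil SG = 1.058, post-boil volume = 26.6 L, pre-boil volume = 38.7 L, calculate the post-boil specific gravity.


SG_post = 1 + (SG_pre − 1)·V_pre/V_post
pts_pre = (1.058 − 1)·1000 = 58.0000
pts_post = 58.0000·38.7/26.6 = 84.3835
SG_post = 1 + 84.3835/1000

1.0844


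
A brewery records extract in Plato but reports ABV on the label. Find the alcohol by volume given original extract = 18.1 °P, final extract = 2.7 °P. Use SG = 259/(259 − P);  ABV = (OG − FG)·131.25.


OG = 259/(259 − 18.1) = 1.0751
FG = 259/(259 − 2.7) = 1.0105
ABV = (1.0751 − 1.0105)·131.25

8.4788 % ABV


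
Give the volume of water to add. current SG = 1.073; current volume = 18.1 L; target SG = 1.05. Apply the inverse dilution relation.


V_water = V·((SG_curr − 1)/(SG_target − 1) − 1)
V_water = 18.1·((1.073 − 1)/(1.05 − 1) − 1)

8.3260 L


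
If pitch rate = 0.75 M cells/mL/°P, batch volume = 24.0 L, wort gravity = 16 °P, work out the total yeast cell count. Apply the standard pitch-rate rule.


cells (billions) = rate · V_L · °P
cells = 0.75 · 24.0 · 16

288.0000 billion cells


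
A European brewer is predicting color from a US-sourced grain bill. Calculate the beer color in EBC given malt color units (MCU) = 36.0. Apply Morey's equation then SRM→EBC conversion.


SRM = 1.4922·MCU^0.6859;  EBC = SRM·1.97
SRM = 1.4922·36.0^0.6859 = 17.4299
EBC = 17.4299·1.97

34.3369 EBC


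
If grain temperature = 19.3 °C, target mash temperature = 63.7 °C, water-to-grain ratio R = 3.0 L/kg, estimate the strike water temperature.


T_strike = (0.41/R)·(T_mash − T_grain) + T_mash
T_strike = (0.41/3.0)·(63.7 − 19.3) + 63.7

69.7680 °C


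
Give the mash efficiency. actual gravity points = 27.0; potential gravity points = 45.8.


efficiency = actual / potential × 100
efficiency = 27.0 / 45.8 × 100

58.9520 %


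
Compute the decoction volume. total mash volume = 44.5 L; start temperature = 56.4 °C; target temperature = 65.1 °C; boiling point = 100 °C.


V_dec = V_total·(T_target − T_start)/(T_boil − T_start)
V_dec = 44.5·(65.1 − 56.4)/(100 − 56.4)

8.8796 L


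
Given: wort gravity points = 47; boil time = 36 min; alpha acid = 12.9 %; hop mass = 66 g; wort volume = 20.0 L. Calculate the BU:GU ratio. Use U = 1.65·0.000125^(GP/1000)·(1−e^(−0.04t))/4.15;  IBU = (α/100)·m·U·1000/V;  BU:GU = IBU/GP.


U = 1.65·0.000125^(47/1000)·(1−e^(−0.04·36))/4.15 = 0.1989
IBU = (12.9/100)·66·0.1989·1000/20.0 = 84.6564
BU:GU = 84.6564/47

1.8012


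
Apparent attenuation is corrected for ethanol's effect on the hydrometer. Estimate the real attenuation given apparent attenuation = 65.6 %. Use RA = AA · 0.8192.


RA = 65.6 · 0.8192

53.7395 %


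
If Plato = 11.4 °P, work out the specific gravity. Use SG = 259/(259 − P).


SG = 259/(259 − 11.4)

1.0460


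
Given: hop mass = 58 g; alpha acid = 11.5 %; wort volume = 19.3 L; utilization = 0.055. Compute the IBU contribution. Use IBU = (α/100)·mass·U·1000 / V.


IBU = (11.5/100)·58·0.055·1000 / 19.3

19.0078 IBU


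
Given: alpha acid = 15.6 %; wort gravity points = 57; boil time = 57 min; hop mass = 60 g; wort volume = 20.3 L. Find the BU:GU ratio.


U = 1.65·0.000125^(GP/1000)·(1−e^(−0.04t))/4.15;  IBU = (α/100)·m·U·1000/V;  BU:GU = IBU/GP
U = 1.65·0.000125^(57/1000)·(1−e^(−0.04·57))/4.15 = 0.2138
IBU = (15.6/100)·60·0.2138·1000/20.3 = 98.6003
BU:GU = 98.6003/57

1.7298


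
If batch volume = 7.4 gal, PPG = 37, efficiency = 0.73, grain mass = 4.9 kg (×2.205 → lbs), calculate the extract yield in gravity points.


points = lbs × PPG × eff / vol
lbs = 4.9 × 2.205 = 10.8045
points = 10.8045 × 37 × 0.73 / 7.4

39.4364 points


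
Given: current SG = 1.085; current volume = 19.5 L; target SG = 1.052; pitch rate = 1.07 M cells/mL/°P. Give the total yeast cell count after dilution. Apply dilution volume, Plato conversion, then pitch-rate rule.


V_w = V·((SG_c−1)/(SG_t−1)−1);  °P = 259 − 259/SG_t;  cells = rate·(V+V_w)·°P
V_w = 19.5·((1.085−1)/(1.052−1)−1) = 12.3750
V_final = 19.5 + 12.3750 = 31.8750
°P = 259 − 259/1.052 = 12.8023
cells = 1.07·31.8750·12.8023

436.6378 billion cells


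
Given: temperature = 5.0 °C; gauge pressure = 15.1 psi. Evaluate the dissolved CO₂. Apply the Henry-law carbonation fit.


vols = (P + 14.695)·(0.01821 + 0.09011·e^(−0.04·T))
vols = (15.1 + 14.695)·(0.01821 + 0.09011·e^(−0.04·5.0))

2.7407 volumes


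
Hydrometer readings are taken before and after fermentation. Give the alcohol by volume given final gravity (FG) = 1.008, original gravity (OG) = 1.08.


ABV = (OG − FG) · 131.25
ABV = (1.08 − 1.008) · 131.25

9.4500 % ABV


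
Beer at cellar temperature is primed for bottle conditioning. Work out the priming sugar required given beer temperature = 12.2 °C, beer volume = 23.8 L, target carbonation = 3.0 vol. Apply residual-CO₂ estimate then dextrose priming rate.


residual = 14.695·(0.01821 + 0.09011·e^(−0.04·T));  sugar = (target − residual)·4.0·V
residual = 14.695·(0.01821 + 0.09011·e^(−0.04·12.2)) = 1.0804
sugar = (3.0 − 1.0804)·4.0·23.8

182.7422 g


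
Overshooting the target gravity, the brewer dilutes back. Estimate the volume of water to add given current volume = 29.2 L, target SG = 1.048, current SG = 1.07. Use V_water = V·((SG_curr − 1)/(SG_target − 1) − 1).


V_water = 29.2·((1.07 − 1)/(1.048 − 1) − 1)

13.3833 L


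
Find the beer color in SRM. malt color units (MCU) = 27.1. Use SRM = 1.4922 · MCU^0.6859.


SRM = 1.4922 · 27.1^0.6859

14.3450 SRM


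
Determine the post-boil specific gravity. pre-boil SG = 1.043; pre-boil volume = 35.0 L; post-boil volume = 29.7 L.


SG_post = 1 + (SG_pre − 1)·V_pre/V_post
pts_pre = (1.043 − 1)·1000 = 43.0000
pts_post = 43.0000·35.0/29.7 = 50.6734
SG_post = 1 + 50.6734/1000

1.0507


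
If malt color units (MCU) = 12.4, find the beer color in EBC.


SRM = 1.4922·MCU^0.6859;  EBC = SRM·1.97
SRM = 1.4922·12.4^0.6859 = 8.3908
EBC = 8.3908·1.97

16.5299 EBC


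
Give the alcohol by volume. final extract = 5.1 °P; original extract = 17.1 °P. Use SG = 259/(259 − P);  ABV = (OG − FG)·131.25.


OG = 259/(259 − 17.1) = 1.0707
FG = 259/(259 − 5.1) = 1.0201
ABV = (1.0707 − 1.0201)·131.25

6.6417 % ABV


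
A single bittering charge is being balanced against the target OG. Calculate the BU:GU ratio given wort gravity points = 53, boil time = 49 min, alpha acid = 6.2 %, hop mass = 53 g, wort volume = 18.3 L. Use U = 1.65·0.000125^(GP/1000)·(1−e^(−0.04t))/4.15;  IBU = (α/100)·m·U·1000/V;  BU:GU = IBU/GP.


U = 1.65·0.000125^(53/1000)·(1−e^(−0.04·49))/4.15 = 0.2121
IBU = (6.2/100)·53·0.2121·1000/18.3 = 38.0937
BU:GU = 38.0937/53

0.7187


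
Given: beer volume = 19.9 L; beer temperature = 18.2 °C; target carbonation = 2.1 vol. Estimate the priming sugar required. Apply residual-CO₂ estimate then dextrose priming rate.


residual = 14.695·(0.01821 + 0.09011·e^(−0.04·T));  sugar = (target − residual)·4.0·V
residual = 14.695·(0.01821 + 0.09011·e^(−0.04·18.2)) = 0.9070
sugar = (2.1 − 0.9070)·4.0·19.9

94.9627 g


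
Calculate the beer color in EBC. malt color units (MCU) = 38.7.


SRM = 1.4922·MCU^0.6859;  EBC = SRM·1.97
SRM = 1.4922·38.7^0.6859 = 18.3163
EBC = 18.3163·1.97

36.0831 EBC


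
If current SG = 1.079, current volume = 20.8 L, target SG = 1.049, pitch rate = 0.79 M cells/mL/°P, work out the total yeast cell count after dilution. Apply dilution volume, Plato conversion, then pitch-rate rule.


V_w = V·((SG_c−1)/(SG_t−1)−1);  °P = 259 − 259/SG_t;  cells = rate·(V+V_w)·°P
V_w = 20.8·((1.079−1)/(1.049−1)−1) = 12.7347
V_final = 20.8 + 12.7347 = 33.5347
°P = 259 − 259/1.049 = 12.0982
cells = 0.79·33.5347·12.0982

320.5102 billion cells


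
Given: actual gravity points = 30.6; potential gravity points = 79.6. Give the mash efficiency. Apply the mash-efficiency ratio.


efficiency = actual / potential × 100
efficiency = 30.6 / 79.6 × 100

38.4422 %


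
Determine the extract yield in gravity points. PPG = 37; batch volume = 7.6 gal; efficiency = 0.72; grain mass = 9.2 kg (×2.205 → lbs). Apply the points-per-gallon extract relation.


points = lbs × PPG × eff / vol
lbs = 9.2 × 2.205 = 20.2860
points = 20.2860 × 37 × 0.72 / 7.6

71.1078 points


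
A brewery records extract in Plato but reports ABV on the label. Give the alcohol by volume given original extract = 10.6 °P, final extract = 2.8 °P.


SG = 259/(259 − P);  ABV = (OG − FG)·131.25
OG = 259/(259 − 10.6) = 1.0427
FG = 259/(259 − 2.8) = 1.0109
ABV = (1.0427 − 1.0109)·131.25

4.1664 % ABV


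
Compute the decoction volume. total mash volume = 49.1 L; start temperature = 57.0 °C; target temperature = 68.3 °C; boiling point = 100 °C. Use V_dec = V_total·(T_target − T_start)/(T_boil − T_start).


V_dec = 49.1·(68.3 − 57.0)/(100 − 57.0)

12.9030 L


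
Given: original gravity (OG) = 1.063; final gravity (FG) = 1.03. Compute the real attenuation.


AA = (OG−FG)/(OG−1)·100;  RA = AA·0.8192
AA = (1.063 − 1.03)/(1.063 − 1)·100 = 52.3810
RA = 52.3810·0.8192

42.9105 %


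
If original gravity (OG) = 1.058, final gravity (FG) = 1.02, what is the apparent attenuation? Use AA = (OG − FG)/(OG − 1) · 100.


AA = (1.058 − 1.02)/(1.058 − 1) · 100

65.5172 %


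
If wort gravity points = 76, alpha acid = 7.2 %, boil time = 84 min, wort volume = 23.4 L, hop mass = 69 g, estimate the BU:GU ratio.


U = 1.65·0.000125^(GP/1000)·(1−e^(−0.04t))/4.15;  IBU = (α/100)·m·U·1000/V;  BU:GU = IBU/GP
U = 1.65·0.000125^(76/1000)·(1−e^(−0.04·84))/4.15 = 0.1938
IBU = (7.2/100)·69·0.1938·1000/23.4 = 41.1541
BU:GU = 41.1541/76

0.5415


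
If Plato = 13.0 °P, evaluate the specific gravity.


SG = 259/(259 − P)
SG = 259/(259 − 13.0)

1.0528


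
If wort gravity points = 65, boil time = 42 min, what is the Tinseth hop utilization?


U = 1.65·0.000125^(GP/1000) · (1 − e^(−0.04·t))/4.15
bigness = 1.65·0.000125^(65/1000) = 0.9200
boil_factor = (1 − e^(−0.04·42))/4.15 = 0.1961
U = 0.9200 · 0.1961

0.1804


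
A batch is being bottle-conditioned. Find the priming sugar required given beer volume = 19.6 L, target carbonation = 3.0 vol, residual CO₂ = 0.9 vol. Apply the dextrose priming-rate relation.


sugar = (target − residual)·4.0·V
sugar = (3.0 − 0.9)·4.0·19.6

164.6400 g


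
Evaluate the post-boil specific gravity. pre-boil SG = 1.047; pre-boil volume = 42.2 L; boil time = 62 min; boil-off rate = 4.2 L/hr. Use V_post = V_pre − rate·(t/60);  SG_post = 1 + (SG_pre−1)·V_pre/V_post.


V_post = 42.2 − 4.2·(62/60) = 37.8600
SG_post = 1 + (1.047 − 1)·42.2/37.8600

1.0524


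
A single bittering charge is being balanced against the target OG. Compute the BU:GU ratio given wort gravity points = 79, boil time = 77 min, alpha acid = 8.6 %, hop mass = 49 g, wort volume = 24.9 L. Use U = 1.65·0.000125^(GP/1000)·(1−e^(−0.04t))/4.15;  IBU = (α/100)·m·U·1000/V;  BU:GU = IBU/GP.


U = 1.65·0.000125^(79/1000)·(1−e^(−0.04·77))/4.15 = 0.1865
IBU = (8.6/100)·49·0.1865·1000/24.9 = 31.5612
BU:GU = 31.5612/79

0.3995


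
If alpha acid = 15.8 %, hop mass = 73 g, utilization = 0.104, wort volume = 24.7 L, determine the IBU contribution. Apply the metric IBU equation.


IBU = (α/100)·mass·U·1000 / V
IBU = (15.8/100)·73·0.104·1000 / 24.7

48.5642 IBU


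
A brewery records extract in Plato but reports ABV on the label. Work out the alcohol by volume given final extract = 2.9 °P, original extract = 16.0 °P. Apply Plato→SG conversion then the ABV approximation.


SG = 259/(259 − P);  ABV = (OG − FG)·131.25
OG = 259/(259 − 16.0) = 1.0658
FG = 259/(259 − 2.9) = 1.0113
ABV = (1.0658 − 1.0113)·131.25

7.1557 % ABV


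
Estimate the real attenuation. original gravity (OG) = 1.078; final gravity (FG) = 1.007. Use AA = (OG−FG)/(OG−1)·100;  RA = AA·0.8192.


AA = (1.078 − 1.007)/(1.078 − 1)·100 = 91.0256
RA = 91.0256·0.8192

74.5682 %


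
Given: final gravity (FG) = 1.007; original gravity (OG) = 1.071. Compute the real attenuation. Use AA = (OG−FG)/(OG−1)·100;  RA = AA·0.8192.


AA = (1.071 − 1.007)/(1.071 − 1)·100 = 90.1408
RA = 90.1408·0.8192

73.8434 %


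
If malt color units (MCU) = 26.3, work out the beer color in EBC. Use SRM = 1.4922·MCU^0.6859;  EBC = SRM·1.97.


SRM = 1.4922·26.3^0.6859 = 14.0532
EBC = 14.0532·1.97

27.6848 EBC


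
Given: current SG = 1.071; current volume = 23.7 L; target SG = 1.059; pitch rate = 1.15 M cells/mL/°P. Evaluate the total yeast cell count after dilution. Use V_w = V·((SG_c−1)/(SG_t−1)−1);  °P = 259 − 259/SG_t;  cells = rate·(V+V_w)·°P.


V_w = 23.7·((1.071−1)/(1.059−1)−1) = 4.8203
V_final = 23.7 + 4.8203 = 28.5203
°P = 259 − 259/1.059 = 14.4297
cells = 1.15·28.5203·14.4297

473.2693 billion cells


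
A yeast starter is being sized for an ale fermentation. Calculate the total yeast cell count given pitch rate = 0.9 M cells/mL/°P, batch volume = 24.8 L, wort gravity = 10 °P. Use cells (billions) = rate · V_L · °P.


cells = 0.9 · 24.8 · 10

223.2000 billion cells


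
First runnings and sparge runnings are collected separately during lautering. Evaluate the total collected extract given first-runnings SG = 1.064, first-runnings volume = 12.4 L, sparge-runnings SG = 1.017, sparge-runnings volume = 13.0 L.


total = Σ (SG_i − 1)·1000·V_i
first = (1.064 − 1)·1000·12.4 = 793.6000
sparge = (1.017 − 1)·1000·13.0 = 221.0000
total = 793.6000 + 221.0000

1014.6000 gravity·L


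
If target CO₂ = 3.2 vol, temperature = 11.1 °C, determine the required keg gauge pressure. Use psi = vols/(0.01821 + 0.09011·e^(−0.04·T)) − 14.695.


psi = 3.2/(0.01821 + 0.09011·e^(−0.04·11.1)) − 14.695

27.4034 psi


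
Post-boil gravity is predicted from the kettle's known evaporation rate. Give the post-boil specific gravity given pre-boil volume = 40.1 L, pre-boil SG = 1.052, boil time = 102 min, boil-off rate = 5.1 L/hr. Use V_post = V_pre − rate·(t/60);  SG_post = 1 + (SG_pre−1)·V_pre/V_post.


V_post = 40.1 − 5.1·(102/60) = 31.4300
SG_post = 1 + (1.052 − 1)·40.1/31.4300

1.0663


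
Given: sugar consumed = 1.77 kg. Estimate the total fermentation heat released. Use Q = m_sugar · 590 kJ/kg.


Q = 1.77 · 590

1044.3000 kJ


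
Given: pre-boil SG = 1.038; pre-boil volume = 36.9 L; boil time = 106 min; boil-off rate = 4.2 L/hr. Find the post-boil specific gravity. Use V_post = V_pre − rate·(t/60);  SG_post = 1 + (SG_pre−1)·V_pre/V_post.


V_post = 36.9 − 4.2·(106/60) = 29.4800
SG_post = 1 + (1.038 − 1)·36.9/29.4800

1.0476


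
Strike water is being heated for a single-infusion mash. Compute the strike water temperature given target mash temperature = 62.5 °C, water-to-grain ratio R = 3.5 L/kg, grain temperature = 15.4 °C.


T_strike = (0.41/R)·(T_mash − T_grain) + T_mash
T_strike = (0.41/3.5)·(62.5 − 15.4) + 62.5

68.0174 °C


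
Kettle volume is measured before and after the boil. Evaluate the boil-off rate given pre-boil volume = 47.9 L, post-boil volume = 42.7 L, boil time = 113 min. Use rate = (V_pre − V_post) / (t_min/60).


rate = (47.9 − 42.7) / (113/60)

2.7611 L/hr


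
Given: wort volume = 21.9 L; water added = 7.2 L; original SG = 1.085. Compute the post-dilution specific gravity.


SG_new = 1 + (SG_old − 1)·V_old/(V_old + V_water)
pts = (1.085 − 1)·1000·21.9/(21.9 + 7.2) = 63.9691
SG_new = 1 + 63.9691/1000

1.0640


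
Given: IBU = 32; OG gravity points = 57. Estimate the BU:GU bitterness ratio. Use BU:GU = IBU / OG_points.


BU:GU = 32 / 57

0.5614


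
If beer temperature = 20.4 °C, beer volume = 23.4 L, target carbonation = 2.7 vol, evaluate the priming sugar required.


residual = 14.695·(0.01821 + 0.09011·e^(−0.04·T));  sugar = (target − residual)·4.0·V
residual = 14.695·(0.01821 + 0.09011·e^(−0.04·20.4)) = 0.8531
sugar = (2.7 − 0.8531)·4.0·23.4

172.8663 g


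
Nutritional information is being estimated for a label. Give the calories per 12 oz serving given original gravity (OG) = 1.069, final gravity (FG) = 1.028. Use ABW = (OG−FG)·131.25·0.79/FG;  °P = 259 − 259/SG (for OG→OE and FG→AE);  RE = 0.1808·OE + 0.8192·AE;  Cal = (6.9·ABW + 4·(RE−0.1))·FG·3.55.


ABW = (1.069 − 1.028)·131.25·0.79/1.028 = 4.1354
OE = 259 − 259/1.069 = 16.7175 °P
AE = 259 − 259/1.028 = 7.0545 °P
RE = 0.1808·16.7175 + 0.8192·7.0545 = 8.8015 °P
Cal = (6.9·4.1354 + 4·(8.8015−0.1))·1.028·3.55

231.1546 kcal


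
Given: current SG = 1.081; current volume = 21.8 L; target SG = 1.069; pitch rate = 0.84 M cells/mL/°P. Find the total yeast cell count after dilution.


V_w = V·((SG_c−1)/(SG_t−1)−1);  °P = 259 − 259/SG_t;  cells = rate·(V+V_w)·°P
V_w = 21.8·((1.081−1)/(1.069−1)−1) = 3.7913
V_final = 21.8 + 3.7913 = 25.5913
°P = 259 − 259/1.069 = 16.7175
cells = 0.84·25.5913·16.7175

359.3709 billion cells


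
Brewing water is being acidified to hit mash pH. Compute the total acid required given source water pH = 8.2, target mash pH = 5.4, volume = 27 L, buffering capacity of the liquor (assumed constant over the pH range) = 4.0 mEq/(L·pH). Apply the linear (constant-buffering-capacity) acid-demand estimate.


acid = buffering capacity · (pH_source − pH_target) · V
acid = 4.0 · (8.2 − 5.4) · 27

302.4000 mEq


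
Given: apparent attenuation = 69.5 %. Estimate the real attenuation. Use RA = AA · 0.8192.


RA = 69.5 · 0.8192

56.9344 %


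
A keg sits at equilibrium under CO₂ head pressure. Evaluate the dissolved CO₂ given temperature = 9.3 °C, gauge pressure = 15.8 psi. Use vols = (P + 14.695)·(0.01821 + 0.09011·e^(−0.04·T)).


vols = (15.8 + 14.695)·(0.01821 + 0.09011·e^(−0.04·9.3))

2.4496 volumes


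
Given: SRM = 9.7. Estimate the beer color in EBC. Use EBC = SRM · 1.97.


EBC = 9.7 · 1.97

19.1090 EBC


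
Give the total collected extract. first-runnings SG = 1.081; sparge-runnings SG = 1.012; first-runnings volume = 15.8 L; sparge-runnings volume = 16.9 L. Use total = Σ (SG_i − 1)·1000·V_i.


first = (1.081 − 1)·1000·15.8 = 1279.8000
sparge = (1.012 − 1)·1000·16.9 = 202.8000
total = 1279.8000 + 202.8000

1482.6000 gravity·L


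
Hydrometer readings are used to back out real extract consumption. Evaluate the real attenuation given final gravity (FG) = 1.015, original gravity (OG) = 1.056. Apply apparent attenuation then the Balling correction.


AA = (OG−FG)/(OG−1)·100;  RA = AA·0.8192
AA = (1.056 − 1.015)/(1.056 − 1)·100 = 73.2143
RA = 73.2143·0.8192

59.9771 %


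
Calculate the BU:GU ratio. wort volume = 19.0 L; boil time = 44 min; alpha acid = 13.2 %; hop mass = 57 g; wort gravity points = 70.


U = 1.65·0.000125^(GP/1000)·(1−e^(−0.04t))/4.15;  IBU = (α/100)·m·U·1000/V;  BU:GU = IBU/GP
U = 1.65·0.000125^(70/1000)·(1−e^(−0.04·44))/4.15 = 0.1755
IBU = (13.2/100)·57·0.1755·1000/19.0 = 69.4899
BU:GU = 69.4899/70

0.9927


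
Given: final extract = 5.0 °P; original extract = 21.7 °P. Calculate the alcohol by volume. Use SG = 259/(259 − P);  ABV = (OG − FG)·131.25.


OG = 259/(259 − 21.7) = 1.0914
FG = 259/(259 − 5.0) = 1.0197
ABV = (1.0914 − 1.0197)·131.25

9.4186 % ABV


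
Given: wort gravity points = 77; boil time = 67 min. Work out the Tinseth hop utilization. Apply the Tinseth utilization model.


U = 1.65·0.000125^(GP/1000) · (1 − e^(−0.04·t))/4.15
bigness = 1.65·0.000125^(77/1000) = 0.8259
boil_factor = (1 − e^(−0.04·67))/4.15 = 0.2244
U = 0.8259 · 0.2244

0.1854


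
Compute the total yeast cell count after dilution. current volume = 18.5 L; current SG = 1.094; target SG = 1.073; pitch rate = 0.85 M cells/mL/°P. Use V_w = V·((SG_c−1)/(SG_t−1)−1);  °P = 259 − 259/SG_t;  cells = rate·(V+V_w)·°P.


V_w = 18.5·((1.094−1)/(1.073−1)−1) = 5.3219
V_final = 18.5 + 5.3219 = 23.8219
°P = 259 − 259/1.073 = 17.6207
cells = 0.85·23.8219·17.6207

356.7948 billion cells


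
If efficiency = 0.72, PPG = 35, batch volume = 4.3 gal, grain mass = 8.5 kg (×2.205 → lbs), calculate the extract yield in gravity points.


points = lbs × PPG × eff / vol
lbs = 8.5 × 2.205 = 18.7425
points = 18.7425 × 35 × 0.72 / 4.3

109.8398 points


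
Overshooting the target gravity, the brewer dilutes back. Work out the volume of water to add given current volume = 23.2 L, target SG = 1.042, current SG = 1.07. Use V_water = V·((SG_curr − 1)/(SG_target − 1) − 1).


V_water = 23.2·((1.07 − 1)/(1.042 − 1) − 1)

15.4667 L


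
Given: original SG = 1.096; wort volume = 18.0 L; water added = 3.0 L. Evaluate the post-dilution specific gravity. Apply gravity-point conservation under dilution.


SG_new = 1 + (SG_old − 1)·V_old/(V_old + V_water)
pts = (1.096 − 1)·1000·18.0/(18.0 + 3.0) = 82.2857
SG_new = 1 + 82.2857/1000

1.0823


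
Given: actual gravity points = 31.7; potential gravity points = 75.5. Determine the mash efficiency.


efficiency = actual / potential × 100
efficiency = 31.7 / 75.5 × 100

41.9868 %


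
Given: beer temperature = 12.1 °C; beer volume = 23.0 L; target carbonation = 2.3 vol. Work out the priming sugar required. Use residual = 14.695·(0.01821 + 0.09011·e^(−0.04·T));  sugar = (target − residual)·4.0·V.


residual = 14.695·(0.01821 + 0.09011·e^(−0.04·12.1)) = 1.0837
sugar = (2.3 − 1.0837)·4.0·23.0

111.8999 g


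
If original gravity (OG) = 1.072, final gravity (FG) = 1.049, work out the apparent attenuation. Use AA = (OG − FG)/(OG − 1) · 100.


AA = (1.072 − 1.049)/(1.072 − 1) · 100

31.9444 %


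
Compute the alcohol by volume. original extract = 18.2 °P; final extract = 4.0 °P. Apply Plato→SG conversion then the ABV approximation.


SG = 259/(259 − P);  ABV = (OG − FG)·131.25
OG = 259/(259 − 18.2) = 1.0756
FG = 259/(259 − 4.0) = 1.0157
ABV = (1.0756 − 1.0157)·131.25

7.8612 % ABV


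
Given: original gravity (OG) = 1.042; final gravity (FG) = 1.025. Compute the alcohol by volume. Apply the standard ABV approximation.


ABV = (OG − FG) · 131.25
ABV = (1.042 − 1.025) · 131.25

2.2313 % ABV


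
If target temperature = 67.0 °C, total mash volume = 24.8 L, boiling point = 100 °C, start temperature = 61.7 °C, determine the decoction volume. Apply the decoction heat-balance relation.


V_dec = V_total·(T_target − T_start)/(T_boil − T_start)
V_dec = 24.8·(67.0 − 61.7)/(100 − 61.7)

3.4319 L


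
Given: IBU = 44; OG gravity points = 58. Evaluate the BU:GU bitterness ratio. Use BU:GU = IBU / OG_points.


BU:GU = 44 / 58

0.7586


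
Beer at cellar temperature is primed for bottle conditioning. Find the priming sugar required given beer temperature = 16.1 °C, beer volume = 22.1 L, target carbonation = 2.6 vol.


residual = 14.695·(0.01821 + 0.09011·e^(−0.04·T));  sugar = (target − residual)·4.0·V
residual = 14.695·(0.01821 + 0.09011·e^(−0.04·16.1)) = 0.9630
sugar = (2.6 − 0.9630)·4.0·22.1

144.7080 g


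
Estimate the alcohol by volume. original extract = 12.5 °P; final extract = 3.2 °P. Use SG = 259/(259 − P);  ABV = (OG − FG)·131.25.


OG = 259/(259 − 12.5) = 1.0507
FG = 259/(259 − 3.2) = 1.0125
ABV = (1.0507 − 1.0125)·131.25

5.0138 % ABV


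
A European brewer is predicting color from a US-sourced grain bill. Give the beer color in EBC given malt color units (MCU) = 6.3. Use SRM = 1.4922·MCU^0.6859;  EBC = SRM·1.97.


SRM = 1.4922·6.3^0.6859 = 5.2734
EBC = 5.2734·1.97

10.3887 EBC


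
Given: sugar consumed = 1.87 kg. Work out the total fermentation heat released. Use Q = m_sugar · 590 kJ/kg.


Q = 1.87 · 590

1103.3000 kJ


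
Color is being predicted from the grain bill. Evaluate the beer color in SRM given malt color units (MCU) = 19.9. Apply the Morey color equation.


SRM = 1.4922 · MCU^0.6859
SRM = 1.4922 · 19.9^0.6859

11.6067 SRM


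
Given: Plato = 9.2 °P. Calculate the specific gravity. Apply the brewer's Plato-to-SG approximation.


SG = 259/(259 − P)
SG = 259/(259 − 9.2)

1.0368


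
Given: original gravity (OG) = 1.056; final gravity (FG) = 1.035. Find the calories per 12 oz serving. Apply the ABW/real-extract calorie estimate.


ABW = (OG−FG)·131.25·0.79/FG;  °P = 259 − 259/SG (for OG→OE and FG→AE);  RE = 0.1808·OE + 0.8192·AE;  Cal = (6.9·ABW + 4·(RE−0.1))·FG·3.55
ABW = (1.056 − 1.035)·131.25·0.79/1.035 = 2.1038
OE = 259 − 259/1.056 = 13.7348 °P
AE = 259 − 259/1.035 = 8.7585 °P
RE = 0.1808·13.7348 + 0.8192·8.7585 = 9.6582 °P
Cal = (6.9·2.1038 + 4·(9.6582−0.1))·1.035·3.55

193.8130 kcal


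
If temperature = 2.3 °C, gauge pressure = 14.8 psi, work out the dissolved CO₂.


vols = (P + 14.695)·(0.01821 + 0.09011·e^(−0.04·T))
vols = (14.8 + 14.695)·(0.01821 + 0.09011·e^(−0.04·2.3))

2.9613 volumes


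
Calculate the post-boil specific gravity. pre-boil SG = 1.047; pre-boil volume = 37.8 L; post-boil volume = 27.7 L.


SG_post = 1 + (SG_pre − 1)·V_pre/V_post
pts_pre = (1.047 − 1)·1000 = 47.0000
pts_post = 47.0000·37.8/27.7 = 64.1372
SG_post = 1 + 64.1372/1000

1.0641


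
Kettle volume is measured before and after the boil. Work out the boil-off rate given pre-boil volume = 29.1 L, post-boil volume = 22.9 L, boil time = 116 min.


rate = (V_pre − V_post) / (t_min/60)
rate = (29.1 − 22.9) / (116/60)

3.2069 L/hr


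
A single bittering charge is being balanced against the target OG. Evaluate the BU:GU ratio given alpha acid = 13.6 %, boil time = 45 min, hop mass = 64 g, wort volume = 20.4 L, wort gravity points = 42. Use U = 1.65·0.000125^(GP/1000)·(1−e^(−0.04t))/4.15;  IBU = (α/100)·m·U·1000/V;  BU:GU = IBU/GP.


U = 1.65·0.000125^(42/1000)·(1−e^(−0.04·45))/4.15 = 0.2275
IBU = (13.6/100)·64·0.2275·1000/20.4 = 97.0791
BU:GU = 97.0791/42

2.3114


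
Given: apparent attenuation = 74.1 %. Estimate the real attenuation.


RA = AA · 0.8192
RA = 74.1 · 0.8192

60.7027 %


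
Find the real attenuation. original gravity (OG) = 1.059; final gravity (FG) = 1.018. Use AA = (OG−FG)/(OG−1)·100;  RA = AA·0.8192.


AA = (1.059 − 1.018)/(1.059 − 1)·100 = 69.4915
RA = 69.4915·0.8192

56.9275 %


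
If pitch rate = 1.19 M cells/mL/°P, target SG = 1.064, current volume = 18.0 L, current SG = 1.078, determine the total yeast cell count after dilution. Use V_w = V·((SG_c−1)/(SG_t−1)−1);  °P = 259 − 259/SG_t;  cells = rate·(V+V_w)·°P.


V_w = 18.0·((1.078−1)/(1.064−1)−1) = 3.9375
V_final = 18.0 + 3.9375 = 21.9375
°P = 259 − 259/1.064 = 15.5789
cells = 1.19·21.9375·15.5789

406.6982 billion cells


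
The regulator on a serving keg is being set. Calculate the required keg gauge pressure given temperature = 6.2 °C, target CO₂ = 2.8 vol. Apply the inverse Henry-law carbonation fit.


psi = vols/(0.01821 + 0.09011·e^(−0.04·T)) − 14.695
psi = 2.8/(0.01821 + 0.09011·e^(−0.04·6.2)) − 14.695

16.9333 psi


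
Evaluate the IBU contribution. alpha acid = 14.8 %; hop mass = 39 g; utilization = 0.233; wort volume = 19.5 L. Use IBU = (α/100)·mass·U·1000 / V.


IBU = (14.8/100)·39·0.233·1000 / 19.5

68.9680 IBU


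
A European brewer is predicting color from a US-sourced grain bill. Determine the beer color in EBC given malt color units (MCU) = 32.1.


SRM = 1.4922·MCU^0.6859;  EBC = SRM·1.97
SRM = 1.4922·32.1^0.6859 = 16.1116
EBC = 16.1116·1.97

31.7399 EBC


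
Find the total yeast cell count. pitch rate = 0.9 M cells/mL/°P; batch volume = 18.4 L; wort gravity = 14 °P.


cells (billions) = rate · V_L · °P
cells = 0.9 · 18.4 · 14

231.8400 billion cells


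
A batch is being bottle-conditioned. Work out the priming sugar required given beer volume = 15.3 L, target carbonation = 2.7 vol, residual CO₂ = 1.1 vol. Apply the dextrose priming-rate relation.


sugar = (target − residual)·4.0·V
sugar = (2.7 − 1.1)·4.0·15.3

97.9200 g


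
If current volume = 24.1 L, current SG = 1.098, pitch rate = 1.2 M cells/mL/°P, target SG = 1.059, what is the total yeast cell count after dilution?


V_w = V·((SG_c−1)/(SG_t−1)−1);  °P = 259 − 259/SG_t;  cells = rate·(V+V_w)·°P
V_w = 24.1·((1.098−1)/(1.059−1)−1) = 15.9305
V_final = 24.1 + 15.9305 = 40.0305
°P = 259 − 259/1.059 = 14.4297
cells = 1.2·40.0305·14.4297

693.1515 billion cells


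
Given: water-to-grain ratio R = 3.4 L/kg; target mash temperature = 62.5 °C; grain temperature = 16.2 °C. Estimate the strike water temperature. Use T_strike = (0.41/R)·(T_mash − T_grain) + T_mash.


T_strike = (0.41/3.4)·(62.5 − 16.2) + 62.5

68.0832 °C


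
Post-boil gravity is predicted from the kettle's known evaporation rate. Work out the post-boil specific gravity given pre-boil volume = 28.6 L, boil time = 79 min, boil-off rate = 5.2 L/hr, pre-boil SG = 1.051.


V_post = V_pre − rate·(t/60);  SG_post = 1 + (SG_pre−1)·V_pre/V_post
V_post = 28.6 − 5.2·(79/60) = 21.7533
SG_post = 1 + (1.051 − 1)·28.6/21.7533

1.0671


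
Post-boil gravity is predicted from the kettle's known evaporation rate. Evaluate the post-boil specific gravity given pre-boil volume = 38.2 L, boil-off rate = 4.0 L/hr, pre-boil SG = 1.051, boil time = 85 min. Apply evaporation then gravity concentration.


V_post = V_pre − rate·(t/60);  SG_post = 1 + (SG_pre−1)·V_pre/V_post
V_post = 38.2 − 4.0·(85/60) = 32.5333
SG_post = 1 + (1.051 − 1)·38.2/32.5333

1.0599
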